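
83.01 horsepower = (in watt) 6.19e+04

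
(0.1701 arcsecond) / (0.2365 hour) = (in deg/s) 5.55e-08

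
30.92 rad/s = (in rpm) 295.3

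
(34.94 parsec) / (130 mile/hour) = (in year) 5.883e+08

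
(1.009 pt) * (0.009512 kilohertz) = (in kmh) 0.01219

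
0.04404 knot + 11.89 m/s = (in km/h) 42.89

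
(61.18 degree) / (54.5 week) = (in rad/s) 3.24e-08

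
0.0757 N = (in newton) 0.0757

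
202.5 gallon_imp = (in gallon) 243.2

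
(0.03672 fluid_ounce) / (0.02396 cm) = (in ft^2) 0.04879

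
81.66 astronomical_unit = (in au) 81.66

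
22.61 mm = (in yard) 0.02473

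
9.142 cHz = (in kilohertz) 9.142e-05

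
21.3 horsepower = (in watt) 1.588e+04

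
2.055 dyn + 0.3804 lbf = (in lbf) 0.3804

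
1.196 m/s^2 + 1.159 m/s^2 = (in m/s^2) 2.355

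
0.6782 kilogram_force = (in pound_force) 1.495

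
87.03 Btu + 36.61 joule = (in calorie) 2.195e+04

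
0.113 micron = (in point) 0.0003203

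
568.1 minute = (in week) 0.05636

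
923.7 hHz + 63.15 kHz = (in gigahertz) 0.0001555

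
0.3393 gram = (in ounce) 0.01197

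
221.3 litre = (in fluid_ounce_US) 7483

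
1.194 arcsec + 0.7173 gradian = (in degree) 0.6459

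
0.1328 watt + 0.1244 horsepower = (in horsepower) 0.1246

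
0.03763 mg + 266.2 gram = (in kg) 0.2662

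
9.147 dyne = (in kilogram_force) 9.327e-06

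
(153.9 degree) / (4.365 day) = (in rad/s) 7.122e-06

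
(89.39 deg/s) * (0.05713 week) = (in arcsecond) 1.112e+10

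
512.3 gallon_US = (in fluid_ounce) 6.557e+04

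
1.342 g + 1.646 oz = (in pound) 0.1058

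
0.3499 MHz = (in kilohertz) 349.9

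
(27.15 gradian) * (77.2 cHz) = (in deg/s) 18.86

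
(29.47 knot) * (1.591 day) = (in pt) 5.907e+09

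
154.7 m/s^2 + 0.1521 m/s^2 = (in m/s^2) 154.9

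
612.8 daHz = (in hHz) 61.28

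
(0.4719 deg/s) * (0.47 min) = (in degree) 13.31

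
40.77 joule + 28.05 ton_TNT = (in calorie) 2.805e+10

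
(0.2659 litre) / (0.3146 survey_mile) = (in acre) 1.298e-10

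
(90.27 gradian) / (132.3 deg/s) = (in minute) 0.01023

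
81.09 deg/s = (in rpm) 13.52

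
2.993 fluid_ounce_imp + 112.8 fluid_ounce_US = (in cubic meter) 0.003421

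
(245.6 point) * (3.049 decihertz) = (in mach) 7.758e-05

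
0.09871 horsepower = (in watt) 73.61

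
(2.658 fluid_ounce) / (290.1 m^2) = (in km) 2.71e-10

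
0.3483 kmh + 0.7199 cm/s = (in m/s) 0.1039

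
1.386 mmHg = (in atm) 0.001824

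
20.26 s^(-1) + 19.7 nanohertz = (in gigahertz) 2.026e-08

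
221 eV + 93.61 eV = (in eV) 314.6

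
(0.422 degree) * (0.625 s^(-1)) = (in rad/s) 0.004603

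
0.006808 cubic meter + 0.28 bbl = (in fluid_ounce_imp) 1806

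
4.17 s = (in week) 6.895e-06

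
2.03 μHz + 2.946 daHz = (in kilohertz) 0.02946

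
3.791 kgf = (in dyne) 3.718e+06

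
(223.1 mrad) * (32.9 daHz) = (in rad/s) 73.4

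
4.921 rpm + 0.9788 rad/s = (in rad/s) 1.494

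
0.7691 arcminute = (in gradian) 0.01424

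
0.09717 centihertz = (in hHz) 9.717e-06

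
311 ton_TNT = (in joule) 1.301e+12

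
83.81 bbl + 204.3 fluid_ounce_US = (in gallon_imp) 2932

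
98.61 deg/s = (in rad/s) 1.721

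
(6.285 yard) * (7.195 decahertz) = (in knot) 803.8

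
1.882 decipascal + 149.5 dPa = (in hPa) 0.1514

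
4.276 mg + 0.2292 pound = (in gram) 104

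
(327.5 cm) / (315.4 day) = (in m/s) 1.202e-07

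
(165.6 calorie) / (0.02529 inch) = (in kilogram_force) 1.1e+05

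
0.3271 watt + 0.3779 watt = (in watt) 0.705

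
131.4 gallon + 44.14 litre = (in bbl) 3.406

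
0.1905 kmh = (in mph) 0.1184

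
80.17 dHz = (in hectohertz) 0.08017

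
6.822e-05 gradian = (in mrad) 0.001072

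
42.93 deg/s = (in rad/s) 0.7493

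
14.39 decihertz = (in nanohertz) 1.439e+09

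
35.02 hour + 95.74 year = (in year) 95.74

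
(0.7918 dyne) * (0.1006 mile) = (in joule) 0.001282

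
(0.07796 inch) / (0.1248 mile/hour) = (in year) 1.125e-09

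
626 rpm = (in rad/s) 65.55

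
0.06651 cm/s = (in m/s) 0.0006651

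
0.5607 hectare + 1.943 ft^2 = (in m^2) 5607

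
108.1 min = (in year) 0.0002057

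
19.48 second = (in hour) 0.005411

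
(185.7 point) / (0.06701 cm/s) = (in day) 0.001132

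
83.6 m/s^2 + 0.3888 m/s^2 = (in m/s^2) 83.99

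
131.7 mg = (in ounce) 0.004646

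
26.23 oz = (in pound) 1.639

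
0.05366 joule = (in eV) 3.349e+17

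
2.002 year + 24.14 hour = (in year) 2.005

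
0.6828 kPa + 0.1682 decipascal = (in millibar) 6.828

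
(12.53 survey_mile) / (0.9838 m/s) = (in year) 0.00065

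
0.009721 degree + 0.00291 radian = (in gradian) 0.1961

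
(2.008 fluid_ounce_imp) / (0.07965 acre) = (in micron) 0.177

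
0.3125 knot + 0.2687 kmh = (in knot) 0.4576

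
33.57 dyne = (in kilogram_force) 3.423e-05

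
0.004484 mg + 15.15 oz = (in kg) 0.4295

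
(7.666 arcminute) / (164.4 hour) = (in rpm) 3.598e-08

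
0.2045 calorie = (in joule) 0.8556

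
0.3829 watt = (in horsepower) 0.0005135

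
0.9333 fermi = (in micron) 9.333e-10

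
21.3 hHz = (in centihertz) 2.13e+05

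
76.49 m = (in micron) 7.649e+07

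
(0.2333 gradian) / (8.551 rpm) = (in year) 1.298e-10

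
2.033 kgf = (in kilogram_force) 2.033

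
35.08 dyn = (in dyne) 35.08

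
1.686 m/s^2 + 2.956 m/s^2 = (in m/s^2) 4.642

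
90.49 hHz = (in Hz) 9049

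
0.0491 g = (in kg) 4.91e-05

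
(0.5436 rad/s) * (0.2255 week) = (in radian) 7.414e+04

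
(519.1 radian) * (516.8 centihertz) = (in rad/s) 2683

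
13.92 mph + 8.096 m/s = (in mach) 0.04205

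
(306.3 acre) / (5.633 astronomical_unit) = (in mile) 9.14e-10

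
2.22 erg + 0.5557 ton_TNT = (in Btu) 2.204e+06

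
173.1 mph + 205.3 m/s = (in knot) 549.5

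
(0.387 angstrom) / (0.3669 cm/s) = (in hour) 2.93e-12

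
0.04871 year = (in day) 17.78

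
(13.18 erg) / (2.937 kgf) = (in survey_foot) 1.501e-07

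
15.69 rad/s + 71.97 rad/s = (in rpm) 837.1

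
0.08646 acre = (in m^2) 349.9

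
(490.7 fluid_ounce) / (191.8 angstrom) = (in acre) 187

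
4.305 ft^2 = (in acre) 9.883e-05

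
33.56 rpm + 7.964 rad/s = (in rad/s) 11.48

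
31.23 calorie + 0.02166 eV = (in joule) 130.7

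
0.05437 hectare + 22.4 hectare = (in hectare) 22.45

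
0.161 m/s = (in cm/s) 16.1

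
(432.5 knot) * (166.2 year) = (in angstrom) 1.166e+22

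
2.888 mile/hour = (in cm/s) 129.1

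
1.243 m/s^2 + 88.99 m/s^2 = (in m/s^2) 90.23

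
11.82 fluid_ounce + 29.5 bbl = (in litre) 4690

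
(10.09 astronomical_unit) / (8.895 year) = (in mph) 1.204e+04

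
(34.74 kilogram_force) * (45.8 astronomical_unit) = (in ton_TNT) 5.579e+05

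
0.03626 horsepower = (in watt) 27.04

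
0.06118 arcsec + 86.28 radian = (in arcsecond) 1.78e+07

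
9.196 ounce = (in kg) 0.2607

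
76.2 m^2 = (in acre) 0.01883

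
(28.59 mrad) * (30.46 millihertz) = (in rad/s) 0.0008709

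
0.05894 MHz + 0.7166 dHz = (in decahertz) 5894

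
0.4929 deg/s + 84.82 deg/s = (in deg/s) 85.31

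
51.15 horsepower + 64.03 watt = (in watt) 3.821e+04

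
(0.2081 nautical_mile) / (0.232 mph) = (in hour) 1.032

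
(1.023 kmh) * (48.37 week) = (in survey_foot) 2.727e+07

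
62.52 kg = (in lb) 137.8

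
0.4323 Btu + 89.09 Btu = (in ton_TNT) 2.257e-05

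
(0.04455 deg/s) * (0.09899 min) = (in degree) 0.2646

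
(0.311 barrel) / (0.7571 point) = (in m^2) 185.1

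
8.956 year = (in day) 3269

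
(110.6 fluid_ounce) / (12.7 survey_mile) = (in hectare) 1.6e-11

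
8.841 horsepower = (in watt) 6593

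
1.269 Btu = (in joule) 1339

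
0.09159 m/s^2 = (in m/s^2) 0.09159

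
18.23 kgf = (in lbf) 40.19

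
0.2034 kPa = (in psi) 0.0295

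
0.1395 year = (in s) 4.399e+06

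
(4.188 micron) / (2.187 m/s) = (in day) 2.216e-11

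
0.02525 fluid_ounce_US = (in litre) 0.0007467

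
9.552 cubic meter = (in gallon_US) 2523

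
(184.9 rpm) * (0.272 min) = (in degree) 1.811e+04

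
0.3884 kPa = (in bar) 0.003884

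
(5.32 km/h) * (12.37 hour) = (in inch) 2.591e+06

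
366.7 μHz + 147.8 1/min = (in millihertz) 2464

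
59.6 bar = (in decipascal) 5.96e+07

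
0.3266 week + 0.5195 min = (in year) 0.006265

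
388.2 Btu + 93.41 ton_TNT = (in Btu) 3.704e+08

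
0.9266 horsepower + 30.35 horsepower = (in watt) 2.332e+04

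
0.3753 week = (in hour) 63.05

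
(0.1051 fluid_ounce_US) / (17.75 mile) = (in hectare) 1.088e-14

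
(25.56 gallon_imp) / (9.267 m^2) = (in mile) 7.791e-06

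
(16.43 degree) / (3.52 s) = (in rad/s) 0.08147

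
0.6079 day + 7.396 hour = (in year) 0.00251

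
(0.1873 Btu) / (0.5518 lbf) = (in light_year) 8.51e-15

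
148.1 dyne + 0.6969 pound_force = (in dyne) 3.101e+05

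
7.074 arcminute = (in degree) 0.1179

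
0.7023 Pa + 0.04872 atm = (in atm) 0.04873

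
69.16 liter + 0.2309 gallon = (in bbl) 0.4405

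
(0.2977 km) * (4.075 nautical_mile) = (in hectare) 224.7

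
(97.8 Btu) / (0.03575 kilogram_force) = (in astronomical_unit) 1.967e-06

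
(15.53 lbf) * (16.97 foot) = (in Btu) 0.3387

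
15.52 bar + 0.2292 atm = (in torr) 1.182e+04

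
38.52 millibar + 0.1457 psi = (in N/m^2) 4857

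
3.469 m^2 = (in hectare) 0.0003469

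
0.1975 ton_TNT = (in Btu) 7.832e+05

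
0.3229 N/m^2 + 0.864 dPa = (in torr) 0.00307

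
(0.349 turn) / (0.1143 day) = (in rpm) 0.00212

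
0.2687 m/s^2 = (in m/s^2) 0.2687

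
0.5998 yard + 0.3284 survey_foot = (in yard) 0.7093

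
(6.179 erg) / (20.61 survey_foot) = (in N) 9.836e-08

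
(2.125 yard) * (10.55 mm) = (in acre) 5.066e-06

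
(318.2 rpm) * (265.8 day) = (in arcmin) 2.631e+12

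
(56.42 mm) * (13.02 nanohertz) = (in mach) 2.157e-12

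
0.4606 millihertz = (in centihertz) 0.04606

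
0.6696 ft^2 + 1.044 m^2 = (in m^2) 1.106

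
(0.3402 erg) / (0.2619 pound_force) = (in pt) 8.278e-05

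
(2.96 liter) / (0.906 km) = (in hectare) 3.267e-10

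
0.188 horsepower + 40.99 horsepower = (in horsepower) 41.18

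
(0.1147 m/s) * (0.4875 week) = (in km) 33.82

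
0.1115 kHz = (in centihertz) 1.115e+04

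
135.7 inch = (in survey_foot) 11.31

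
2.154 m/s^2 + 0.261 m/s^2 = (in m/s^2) 2.415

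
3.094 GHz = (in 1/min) 1.856e+11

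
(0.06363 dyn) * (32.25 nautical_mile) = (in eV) 2.372e+17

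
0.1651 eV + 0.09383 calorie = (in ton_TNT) 9.383e-11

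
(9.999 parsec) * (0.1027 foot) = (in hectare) 9.658e+11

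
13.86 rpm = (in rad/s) 1.451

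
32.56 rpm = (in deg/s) 195.4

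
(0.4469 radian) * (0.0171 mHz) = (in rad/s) 7.642e-06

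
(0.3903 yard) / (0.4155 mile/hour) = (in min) 0.03202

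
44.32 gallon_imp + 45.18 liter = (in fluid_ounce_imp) 8681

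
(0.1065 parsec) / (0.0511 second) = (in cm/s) 6.431e+18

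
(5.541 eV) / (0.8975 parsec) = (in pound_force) 7.207e-36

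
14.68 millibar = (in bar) 0.01468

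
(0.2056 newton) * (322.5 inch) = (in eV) 1.051e+19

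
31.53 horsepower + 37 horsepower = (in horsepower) 68.53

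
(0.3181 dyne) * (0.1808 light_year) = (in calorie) 1.3e+09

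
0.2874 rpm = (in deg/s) 1.724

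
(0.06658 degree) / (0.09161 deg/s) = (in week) 1.202e-06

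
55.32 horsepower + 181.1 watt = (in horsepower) 55.56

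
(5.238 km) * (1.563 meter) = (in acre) 2.023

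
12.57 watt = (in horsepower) 0.01686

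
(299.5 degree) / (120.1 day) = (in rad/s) 5.038e-07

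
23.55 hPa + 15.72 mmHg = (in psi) 0.6455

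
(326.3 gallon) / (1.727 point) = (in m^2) 2027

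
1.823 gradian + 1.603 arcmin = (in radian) 0.0291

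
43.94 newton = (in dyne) 4.394e+06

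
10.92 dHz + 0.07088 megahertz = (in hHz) 708.8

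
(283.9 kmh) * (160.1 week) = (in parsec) 2.475e-07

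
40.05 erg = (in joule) 4.005e-06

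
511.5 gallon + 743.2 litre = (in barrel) 16.85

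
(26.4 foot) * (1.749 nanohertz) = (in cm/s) 1.407e-06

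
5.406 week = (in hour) 908.2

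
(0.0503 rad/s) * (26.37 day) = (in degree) 6.566e+06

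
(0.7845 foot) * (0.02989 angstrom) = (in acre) 1.766e-16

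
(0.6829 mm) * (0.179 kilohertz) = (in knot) 0.2376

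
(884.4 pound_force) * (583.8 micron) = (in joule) 2.297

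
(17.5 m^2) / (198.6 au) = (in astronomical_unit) 3.937e-24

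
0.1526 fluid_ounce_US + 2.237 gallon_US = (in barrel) 0.05329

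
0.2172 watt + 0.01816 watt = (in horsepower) 0.0003156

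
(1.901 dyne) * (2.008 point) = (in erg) 0.1347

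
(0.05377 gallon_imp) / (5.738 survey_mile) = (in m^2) 2.647e-08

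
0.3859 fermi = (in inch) 1.519e-14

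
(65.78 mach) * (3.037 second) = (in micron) 6.802e+10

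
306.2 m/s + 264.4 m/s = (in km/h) 2054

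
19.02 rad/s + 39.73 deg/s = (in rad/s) 19.71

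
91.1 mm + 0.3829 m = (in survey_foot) 1.555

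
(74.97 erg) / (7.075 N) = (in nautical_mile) 5.722e-10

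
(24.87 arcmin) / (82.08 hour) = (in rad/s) 2.448e-08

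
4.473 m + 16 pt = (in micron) 4.479e+06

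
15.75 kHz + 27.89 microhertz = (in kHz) 15.75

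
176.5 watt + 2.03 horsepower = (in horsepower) 2.267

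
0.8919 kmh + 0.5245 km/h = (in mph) 0.8801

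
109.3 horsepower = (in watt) 8.15e+04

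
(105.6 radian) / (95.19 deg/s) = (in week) 0.0001051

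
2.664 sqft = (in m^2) 0.2475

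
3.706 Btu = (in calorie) 934.5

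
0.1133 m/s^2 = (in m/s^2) 0.1133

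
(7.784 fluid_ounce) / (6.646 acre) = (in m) 8.559e-09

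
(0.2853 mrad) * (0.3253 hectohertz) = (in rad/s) 0.009281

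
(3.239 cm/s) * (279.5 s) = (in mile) 0.005625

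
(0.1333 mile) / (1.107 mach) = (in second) 0.5691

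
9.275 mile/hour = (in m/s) 4.146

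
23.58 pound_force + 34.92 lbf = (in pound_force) 58.5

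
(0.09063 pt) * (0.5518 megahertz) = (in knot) 34.29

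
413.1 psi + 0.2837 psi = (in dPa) 2.85e+07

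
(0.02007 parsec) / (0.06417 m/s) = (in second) 9.651e+15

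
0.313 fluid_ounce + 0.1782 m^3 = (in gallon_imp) 39.2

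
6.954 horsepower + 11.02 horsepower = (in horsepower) 17.97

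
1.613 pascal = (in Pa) 1.613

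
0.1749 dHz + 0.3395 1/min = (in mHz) 23.15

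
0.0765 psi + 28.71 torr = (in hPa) 43.55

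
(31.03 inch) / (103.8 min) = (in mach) 3.717e-07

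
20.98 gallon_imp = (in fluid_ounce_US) 3225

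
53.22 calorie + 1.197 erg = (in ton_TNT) 5.322e-08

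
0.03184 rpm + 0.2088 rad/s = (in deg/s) 12.15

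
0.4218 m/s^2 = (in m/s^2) 0.4218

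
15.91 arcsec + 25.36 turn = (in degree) 9130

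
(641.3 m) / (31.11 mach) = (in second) 0.06054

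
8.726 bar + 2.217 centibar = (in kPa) 874.8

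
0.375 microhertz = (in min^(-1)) 2.25e-05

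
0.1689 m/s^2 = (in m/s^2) 0.1689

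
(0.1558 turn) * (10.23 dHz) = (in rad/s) 1.001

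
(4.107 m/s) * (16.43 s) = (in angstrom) 6.748e+11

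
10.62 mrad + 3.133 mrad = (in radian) 0.01375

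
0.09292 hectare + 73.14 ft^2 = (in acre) 0.2313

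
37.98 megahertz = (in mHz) 3.798e+10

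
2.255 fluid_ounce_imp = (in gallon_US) 0.01693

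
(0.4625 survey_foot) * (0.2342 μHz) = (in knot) 6.418e-08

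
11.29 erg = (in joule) 1.129e-06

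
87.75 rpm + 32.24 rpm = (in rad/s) 12.57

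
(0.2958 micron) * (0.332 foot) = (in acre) 7.397e-12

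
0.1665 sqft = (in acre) 3.822e-06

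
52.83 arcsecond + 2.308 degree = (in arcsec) 8362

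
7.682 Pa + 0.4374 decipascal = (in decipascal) 77.26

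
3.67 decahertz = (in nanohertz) 3.67e+10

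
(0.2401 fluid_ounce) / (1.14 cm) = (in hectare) 6.229e-08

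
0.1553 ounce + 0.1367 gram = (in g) 4.539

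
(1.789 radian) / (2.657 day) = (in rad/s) 7.793e-06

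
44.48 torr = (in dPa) 5.93e+04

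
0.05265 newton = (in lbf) 0.01184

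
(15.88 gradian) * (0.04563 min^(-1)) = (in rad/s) 0.0001897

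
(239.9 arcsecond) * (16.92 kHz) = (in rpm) 187.9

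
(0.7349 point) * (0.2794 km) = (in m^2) 0.07244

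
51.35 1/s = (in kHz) 0.05135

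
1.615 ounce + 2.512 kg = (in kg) 2.558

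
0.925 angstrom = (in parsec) 2.998e-27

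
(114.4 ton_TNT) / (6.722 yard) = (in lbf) 1.751e+10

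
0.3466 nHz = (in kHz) 3.466e-13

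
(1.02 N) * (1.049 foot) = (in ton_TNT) 7.795e-11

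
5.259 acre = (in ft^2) 2.291e+05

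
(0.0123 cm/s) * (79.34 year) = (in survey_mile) 191.2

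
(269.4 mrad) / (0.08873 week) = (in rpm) 4.794e-05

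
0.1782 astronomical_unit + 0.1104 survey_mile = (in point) 7.557e+13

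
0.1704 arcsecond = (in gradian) 5.259e-05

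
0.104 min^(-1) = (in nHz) 1.733e+06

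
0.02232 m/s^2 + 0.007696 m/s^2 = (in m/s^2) 0.03002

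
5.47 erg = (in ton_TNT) 1.307e-16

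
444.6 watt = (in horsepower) 0.5962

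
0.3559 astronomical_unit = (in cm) 5.324e+12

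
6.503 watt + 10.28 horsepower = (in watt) 7672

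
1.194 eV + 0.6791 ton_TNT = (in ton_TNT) 0.6791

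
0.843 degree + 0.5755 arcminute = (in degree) 0.8526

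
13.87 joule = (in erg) 1.387e+08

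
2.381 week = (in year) 0.04566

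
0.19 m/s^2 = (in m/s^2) 0.19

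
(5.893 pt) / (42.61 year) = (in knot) 3.007e-12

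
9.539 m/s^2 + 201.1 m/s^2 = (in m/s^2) 210.6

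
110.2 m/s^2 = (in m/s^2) 110.2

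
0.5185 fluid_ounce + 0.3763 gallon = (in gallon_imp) 0.3167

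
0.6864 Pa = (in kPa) 0.0006864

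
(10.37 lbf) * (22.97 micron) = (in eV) 6.613e+15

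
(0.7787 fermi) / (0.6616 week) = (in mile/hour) 4.353e-21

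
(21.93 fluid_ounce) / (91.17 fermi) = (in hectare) 7.114e+05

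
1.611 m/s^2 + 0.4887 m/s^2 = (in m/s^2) 2.1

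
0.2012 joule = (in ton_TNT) 4.809e-11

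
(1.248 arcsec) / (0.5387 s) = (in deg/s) 0.0006435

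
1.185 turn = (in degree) 426.6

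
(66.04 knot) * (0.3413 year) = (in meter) 3.657e+08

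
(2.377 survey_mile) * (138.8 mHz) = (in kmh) 1911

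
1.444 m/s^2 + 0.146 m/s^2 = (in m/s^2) 1.59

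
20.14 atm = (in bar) 20.41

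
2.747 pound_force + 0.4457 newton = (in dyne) 1.266e+06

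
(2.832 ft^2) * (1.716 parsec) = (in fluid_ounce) 4.711e+20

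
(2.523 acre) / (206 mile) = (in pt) 87.3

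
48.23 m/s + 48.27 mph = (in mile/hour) 156.2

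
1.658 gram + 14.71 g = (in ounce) 0.5774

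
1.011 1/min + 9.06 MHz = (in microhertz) 9.06e+12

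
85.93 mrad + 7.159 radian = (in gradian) 461.2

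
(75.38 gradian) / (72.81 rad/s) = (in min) 0.000271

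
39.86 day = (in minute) 5.74e+04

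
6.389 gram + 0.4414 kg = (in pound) 0.9872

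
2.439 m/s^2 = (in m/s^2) 2.439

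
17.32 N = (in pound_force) 3.894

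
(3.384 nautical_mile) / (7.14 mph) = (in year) 6.226e-05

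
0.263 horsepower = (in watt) 196.1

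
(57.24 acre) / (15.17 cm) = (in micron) 1.527e+12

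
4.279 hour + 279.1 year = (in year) 279.1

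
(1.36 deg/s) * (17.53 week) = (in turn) 4.005e+04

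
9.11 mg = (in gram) 0.00911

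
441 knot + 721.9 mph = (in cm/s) 5.496e+04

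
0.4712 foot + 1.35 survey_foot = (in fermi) 5.551e+14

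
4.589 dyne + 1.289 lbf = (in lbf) 1.289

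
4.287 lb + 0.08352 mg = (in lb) 4.287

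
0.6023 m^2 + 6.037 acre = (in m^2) 2.443e+04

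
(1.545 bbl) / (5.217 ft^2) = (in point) 1437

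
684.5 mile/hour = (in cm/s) 3.06e+04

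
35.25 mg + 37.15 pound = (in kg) 16.85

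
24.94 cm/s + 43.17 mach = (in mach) 43.17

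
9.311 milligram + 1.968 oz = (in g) 55.8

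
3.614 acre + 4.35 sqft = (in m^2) 1.463e+04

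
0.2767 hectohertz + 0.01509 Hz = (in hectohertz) 0.2769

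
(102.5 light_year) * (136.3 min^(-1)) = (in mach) 6.47e+15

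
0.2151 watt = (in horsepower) 0.0002885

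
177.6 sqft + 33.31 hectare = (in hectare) 33.31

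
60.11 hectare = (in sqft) 6.47e+06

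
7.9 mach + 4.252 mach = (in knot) 8043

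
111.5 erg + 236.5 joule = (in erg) 2.365e+09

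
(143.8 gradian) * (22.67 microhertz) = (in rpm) 0.000489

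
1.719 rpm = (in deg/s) 10.31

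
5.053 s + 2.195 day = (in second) 1.897e+05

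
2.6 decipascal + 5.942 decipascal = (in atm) 8.43e-06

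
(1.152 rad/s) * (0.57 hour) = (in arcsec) 4.876e+08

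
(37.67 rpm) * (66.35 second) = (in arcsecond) 5.399e+07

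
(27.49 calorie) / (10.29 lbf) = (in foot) 8.244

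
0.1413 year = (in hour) 1238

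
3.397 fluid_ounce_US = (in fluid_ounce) 3.397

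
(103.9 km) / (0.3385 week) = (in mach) 0.00149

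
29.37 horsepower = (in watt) 2.19e+04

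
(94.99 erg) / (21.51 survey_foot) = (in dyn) 0.1449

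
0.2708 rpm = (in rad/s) 0.02836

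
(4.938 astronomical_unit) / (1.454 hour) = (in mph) 3.157e+08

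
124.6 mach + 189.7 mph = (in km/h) 1.53e+05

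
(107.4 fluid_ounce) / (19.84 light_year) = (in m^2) 1.692e-20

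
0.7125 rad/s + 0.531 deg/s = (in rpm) 6.892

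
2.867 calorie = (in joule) 12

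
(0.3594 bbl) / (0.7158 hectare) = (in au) 5.336e-17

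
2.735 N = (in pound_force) 0.6149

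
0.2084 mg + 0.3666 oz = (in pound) 0.02291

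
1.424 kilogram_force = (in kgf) 1.424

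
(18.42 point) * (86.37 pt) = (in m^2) 0.000198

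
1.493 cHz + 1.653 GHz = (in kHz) 1.653e+06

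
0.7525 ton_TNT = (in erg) 3.148e+16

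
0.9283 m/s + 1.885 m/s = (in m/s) 2.813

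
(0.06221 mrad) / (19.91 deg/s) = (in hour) 4.973e-08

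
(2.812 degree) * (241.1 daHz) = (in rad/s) 118.3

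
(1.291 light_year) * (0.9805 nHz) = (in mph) 2.679e+07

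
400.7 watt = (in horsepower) 0.5373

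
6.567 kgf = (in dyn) 6.44e+06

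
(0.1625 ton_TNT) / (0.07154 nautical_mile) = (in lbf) 1.154e+06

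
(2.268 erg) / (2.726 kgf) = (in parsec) 2.749e-25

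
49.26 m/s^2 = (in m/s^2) 49.26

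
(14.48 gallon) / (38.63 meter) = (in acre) 3.506e-07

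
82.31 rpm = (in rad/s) 8.619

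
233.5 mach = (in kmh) 2.862e+05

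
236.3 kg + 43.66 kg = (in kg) 280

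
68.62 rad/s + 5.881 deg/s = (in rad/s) 68.72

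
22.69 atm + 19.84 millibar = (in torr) 1.726e+04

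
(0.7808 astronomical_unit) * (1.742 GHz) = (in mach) 5.976e+17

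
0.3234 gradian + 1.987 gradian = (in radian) 0.03629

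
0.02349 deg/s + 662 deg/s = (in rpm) 110.3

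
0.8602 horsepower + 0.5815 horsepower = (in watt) 1075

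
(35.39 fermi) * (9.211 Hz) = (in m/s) 3.26e-13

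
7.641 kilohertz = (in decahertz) 764.1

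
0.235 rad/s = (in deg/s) 13.46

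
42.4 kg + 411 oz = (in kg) 54.05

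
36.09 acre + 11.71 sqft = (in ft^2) 1.572e+06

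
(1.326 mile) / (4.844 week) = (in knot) 0.001416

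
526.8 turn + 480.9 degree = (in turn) 528.1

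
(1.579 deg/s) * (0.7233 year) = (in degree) 3.602e+07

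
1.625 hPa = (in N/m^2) 162.5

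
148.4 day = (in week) 21.2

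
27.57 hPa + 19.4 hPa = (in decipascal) 4.697e+04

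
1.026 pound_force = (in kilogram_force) 0.4654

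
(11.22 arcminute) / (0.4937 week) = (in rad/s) 1.093e-08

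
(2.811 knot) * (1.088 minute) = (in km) 0.0944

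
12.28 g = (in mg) 1.228e+04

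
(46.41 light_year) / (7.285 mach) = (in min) 2.95e+12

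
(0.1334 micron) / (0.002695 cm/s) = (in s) 0.00495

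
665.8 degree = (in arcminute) 3.995e+04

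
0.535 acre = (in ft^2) 2.33e+04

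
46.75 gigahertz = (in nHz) 4.675e+19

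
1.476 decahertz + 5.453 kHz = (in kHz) 5.468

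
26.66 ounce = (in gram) 755.8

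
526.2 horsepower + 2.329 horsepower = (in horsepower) 528.5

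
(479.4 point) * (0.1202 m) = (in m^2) 0.02033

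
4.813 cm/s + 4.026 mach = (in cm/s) 1.371e+05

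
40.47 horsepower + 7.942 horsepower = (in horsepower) 48.41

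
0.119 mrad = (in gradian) 0.007576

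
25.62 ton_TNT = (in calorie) 2.562e+10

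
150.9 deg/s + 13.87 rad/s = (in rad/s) 16.5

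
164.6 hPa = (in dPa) 1.646e+05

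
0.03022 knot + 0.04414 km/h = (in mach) 8.167e-05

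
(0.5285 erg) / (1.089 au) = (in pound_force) 7.293e-20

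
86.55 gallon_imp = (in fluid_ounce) 1.33e+04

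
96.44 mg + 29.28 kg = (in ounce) 1033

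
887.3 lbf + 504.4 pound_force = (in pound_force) 1392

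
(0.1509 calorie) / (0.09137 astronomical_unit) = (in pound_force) 1.038e-11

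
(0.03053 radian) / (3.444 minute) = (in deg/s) 0.008465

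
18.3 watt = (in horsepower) 0.02454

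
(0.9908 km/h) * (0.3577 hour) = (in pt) 1.005e+06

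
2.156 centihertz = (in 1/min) 1.294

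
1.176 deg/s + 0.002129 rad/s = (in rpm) 0.2163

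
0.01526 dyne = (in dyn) 0.01526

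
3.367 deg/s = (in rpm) 0.5612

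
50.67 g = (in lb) 0.1117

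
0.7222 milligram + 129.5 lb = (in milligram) 5.874e+07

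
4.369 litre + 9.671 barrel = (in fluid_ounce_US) 5.214e+04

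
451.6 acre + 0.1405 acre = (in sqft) 1.968e+07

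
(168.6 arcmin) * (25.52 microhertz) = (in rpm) 1.195e-05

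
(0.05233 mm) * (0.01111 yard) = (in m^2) 5.316e-07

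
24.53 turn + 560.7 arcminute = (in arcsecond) 3.182e+07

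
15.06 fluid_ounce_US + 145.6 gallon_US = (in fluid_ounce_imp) 1.941e+04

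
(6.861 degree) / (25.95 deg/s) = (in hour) 7.344e-05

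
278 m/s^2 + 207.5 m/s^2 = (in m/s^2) 485.5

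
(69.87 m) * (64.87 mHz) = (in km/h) 16.32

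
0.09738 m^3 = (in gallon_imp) 21.42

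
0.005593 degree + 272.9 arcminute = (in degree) 4.554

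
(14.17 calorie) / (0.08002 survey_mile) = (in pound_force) 0.1035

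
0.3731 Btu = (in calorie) 94.08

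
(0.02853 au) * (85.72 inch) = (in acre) 2.296e+06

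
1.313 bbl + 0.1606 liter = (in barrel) 1.314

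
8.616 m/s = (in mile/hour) 19.27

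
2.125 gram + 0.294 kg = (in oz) 10.45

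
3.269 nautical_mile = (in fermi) 6.054e+18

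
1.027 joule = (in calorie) 0.2455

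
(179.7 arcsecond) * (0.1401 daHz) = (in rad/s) 0.001221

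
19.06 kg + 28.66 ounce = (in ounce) 701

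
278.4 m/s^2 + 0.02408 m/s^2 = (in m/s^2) 278.4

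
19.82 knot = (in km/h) 36.71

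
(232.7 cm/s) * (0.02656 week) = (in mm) 3.738e+07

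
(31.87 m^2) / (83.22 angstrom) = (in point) 1.086e+13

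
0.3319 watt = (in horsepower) 0.0004451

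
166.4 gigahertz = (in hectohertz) 1.664e+09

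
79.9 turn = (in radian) 502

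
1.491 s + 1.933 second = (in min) 0.05707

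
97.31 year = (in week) 5074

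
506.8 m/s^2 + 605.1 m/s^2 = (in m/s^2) 1112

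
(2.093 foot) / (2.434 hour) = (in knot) 0.0001415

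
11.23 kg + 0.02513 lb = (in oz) 396.5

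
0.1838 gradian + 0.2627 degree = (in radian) 0.007472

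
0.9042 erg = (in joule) 9.042e-08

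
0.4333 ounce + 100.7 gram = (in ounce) 3.985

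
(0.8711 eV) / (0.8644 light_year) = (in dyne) 1.707e-30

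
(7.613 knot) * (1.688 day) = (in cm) 5.712e+07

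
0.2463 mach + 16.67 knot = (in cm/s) 9244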